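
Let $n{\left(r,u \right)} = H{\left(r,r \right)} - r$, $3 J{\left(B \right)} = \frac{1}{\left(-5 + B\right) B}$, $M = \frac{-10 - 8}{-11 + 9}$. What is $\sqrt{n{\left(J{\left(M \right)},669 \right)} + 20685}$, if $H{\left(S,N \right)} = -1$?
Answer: $\frac{\sqrt{6701613}}{18} \approx 143.82$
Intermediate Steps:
$M = 9$ ($M = - \frac{18}{-2} = \left(-18\right) \left(- \frac{1}{2}\right) = 9$)
$J{\left(B \right)} = \frac{1}{3 B \left(-5 + B\right)}$ ($J{\left(B \right)} = \frac{\frac{1}{-5 + B} \frac{1}{B}}{3} = \frac{\frac{1}{B} \frac{1}{-5 + B}}{3} = \frac{1}{3 B \left(-5 + B\right)}$)
$n{\left(r,u \right)} = -1 - r$
$\sqrt{n{\left(J{\left(M \right)},669 \right)} + 20685} = \sqrt{\left(-1 - \frac{1}{3 \cdot 9 \left(-5 + 9\right)}\right) + 20685} = \sqrt{\left(-1 - \frac{1}{3} \cdot \frac{1}{9} \cdot \frac{1}{4}\right) + 20685} = \sqrt{\left(-1 - \frac{1}{108}\right) + 20685} = \sqrt{- \frac{109}{108} + 20685} = \sqrt{\frac{2233871}{108}} = \frac{\sqrt{6701613}}{18}$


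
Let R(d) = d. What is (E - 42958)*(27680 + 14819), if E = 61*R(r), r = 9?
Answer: -1802340091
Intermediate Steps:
E = 549 (E = 61*9 = 549)
(E - 42958)*(27680 + 14819) = (549 - 42958)*(27680 + 14819) = -42409*42499 = -1802340091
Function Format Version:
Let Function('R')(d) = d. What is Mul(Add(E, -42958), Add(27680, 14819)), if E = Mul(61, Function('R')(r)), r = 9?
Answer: -1802340091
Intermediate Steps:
E = 549 (E = Mul(61, 9) = 549)
Mul(Add(E, -42958), Add(27680, 14819)) = Mul(Add(549, -42958), Add(27680, 14819)) = Mul(-42409, 42499) = -1802340091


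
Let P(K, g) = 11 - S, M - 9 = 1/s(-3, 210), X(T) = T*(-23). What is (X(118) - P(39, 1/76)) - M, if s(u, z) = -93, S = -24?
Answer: -256493/93 ≈ -2758.0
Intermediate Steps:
X(T) = -23*T
M = 836/93 (M = 9 + 1/(-93) = 9 - 1/93 = 836/93 ≈ 8.9892)
P(K, g) = 35 (P(K, g) = 11 - 1*(-24) = 11 + 24 = 35)
(X(118) - P(39, 1/76)) - M = (-23*118 - 1*35) - 1*836/93 = (-2714 - 35) - 836/93 = -2749 - 836/93 = -256493/93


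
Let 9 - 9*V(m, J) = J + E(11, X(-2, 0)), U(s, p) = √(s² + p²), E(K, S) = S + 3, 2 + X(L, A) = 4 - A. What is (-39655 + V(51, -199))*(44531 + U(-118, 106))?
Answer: -15883851452/9 - 713384*√6290/9 ≈ -1.7712e+9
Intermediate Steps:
X(L, A) = 2 - A (X(L, A) = -2 + (4 - A) = 2 - A)
E(K, S) = 3 + S
U(s, p) = √(p² + s²)
V(m, J) = 4/9 - J/9 (V(m, J) = 1 - (J + (3 + (2 - 1*0)))/9 = 1 - (J + (3 + (2 + 0)))/9 = 1 - (J + (3 + 2))/9 = 1 - (J + 5)/9 = 1 - (5 + J)/9 = 1 + (-5/9 - J/9) = 4/9 - J/9)
(-39655 + V(51, -199))*(44531 + U(-118, 106)) = (-39655 + (4/9 - ⅑*(-199)))*(44531 + √(106² + (-118)²)) = (-39655 + (4/9 + 199/9))*(44531 + √(11236 + 13924)) = (-39655 + 203/9)*(44531 + √25160) = -356692*(44531 + 2*√6290)/9 = -15883851452/9 - 713384*√6290/9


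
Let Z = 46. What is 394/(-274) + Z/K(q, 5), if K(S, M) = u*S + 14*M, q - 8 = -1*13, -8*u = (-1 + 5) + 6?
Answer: -34877/41785 ≈ -0.83468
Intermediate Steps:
u = -5/4 (u = -((-1 + 5) + 6)/8 = -(4 + 6)/8 = -1/8*10 = -5/4 ≈ -1.2500)
q = -5 (q = 8 - 1*13 = 8 - 13 = -5)
K(S, M) = 14*M - 5*S/4 (K(S, M) = -5*S/4 + 14*M = 14*M - 5*S/4)
394/(-274) + Z/K(q, 5) = 394/(-274) + 46/(14*5 - 5/4*(-5)) = 394*(-1/274) + 46/(70 + 25/4) = -197/137 + 46/(305/4) = -197/137 + 46*(4/305) = -197/137 + 184/305 = -34877/41785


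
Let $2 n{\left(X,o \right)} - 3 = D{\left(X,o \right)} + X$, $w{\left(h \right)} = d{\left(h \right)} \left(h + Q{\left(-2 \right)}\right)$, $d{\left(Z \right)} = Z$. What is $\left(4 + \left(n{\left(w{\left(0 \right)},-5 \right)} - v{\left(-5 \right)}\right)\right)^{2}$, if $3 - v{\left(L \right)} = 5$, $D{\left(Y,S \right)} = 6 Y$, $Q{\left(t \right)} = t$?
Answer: $\frac{225}{4} \approx 56.25$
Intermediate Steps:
$v{\left(L \right)} = -2$ ($v{\left(L \right)} = 3 - 5 = -2$)
$w{\left(h \right)} = h \left(-2 + h\right)$ ($w{\left(h \right)} = h \left(h - 2\right) = h \left(-2 + h\right)$)
$n{\left(X,o \right)} = \frac{3}{2} + \frac{7 X}{2}$ ($n{\left(X,o \right)} = \frac{3}{2} + \frac{6 X + X}{2} = \frac{3}{2} + \frac{7 X}{2}$)
$\left(4 + \left(n{\left(w{\left(0 \right)},-5 \right)} - v{\left(-5 \right)}\right)\right)^{2} = \left(4 + \left(\left(\frac{3}{2} + \frac{7 \cdot 0 \left(-2 + 0\right)}{2}\right) - -2\right)\right)^{2} = \left(4 + \left(\left(\frac{3}{2} + \frac{7 \cdot 0 \left(-2\right)}{2}\right) + 2\right)\right)^{2} = \left(4 + \left(\left(\frac{3}{2} + \frac{7}{2} \cdot 0\right) + 2\right)\right)^{2} = \left(4 + \left(\left(\frac{3}{2} + 0\right) + 2\right)\right)^{2} = \left(4 + \left(\frac{3}{2} + 2\right)\right)^{2} = \left(4 + \frac{7}{2}\right)^{2} = \left(\frac{15}{2}\right)^{2} = \frac{225}{4}$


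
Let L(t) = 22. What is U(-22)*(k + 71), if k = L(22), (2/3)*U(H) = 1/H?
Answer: -279/44 ≈ -6.3409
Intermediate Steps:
U(H) = 3/(2*H)
k = 22
U(-22)*(k + 71) = ((3/2)/(-22))*(22 + 71) = ((3/2)*(-1/22))*93 = -3/44*93 = -279/44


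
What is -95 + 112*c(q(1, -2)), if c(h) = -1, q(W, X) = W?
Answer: -207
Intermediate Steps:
-95 + 112*c(q(1, -2)) = -95 + 112*(-1) = -95 - 112 = -207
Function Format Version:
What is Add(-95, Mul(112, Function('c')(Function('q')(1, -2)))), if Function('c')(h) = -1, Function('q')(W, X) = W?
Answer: -207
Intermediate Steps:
Add(-95, Mul(112, Function('c')(Function('q')(1, -2)))) = Add(-95, Mul(112, -1)) = Add(-95, -112) = -207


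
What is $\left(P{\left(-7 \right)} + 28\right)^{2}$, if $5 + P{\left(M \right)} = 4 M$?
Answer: $25$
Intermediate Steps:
$P{\left(M \right)} = -5 + 4 M$
$\left(P{\left(-7 \right)} + 28\right)^{2} = \left(\left(-5 + 4 \left(-7\right)\right) + 28\right)^{2} = \left(\left(-5 - 28\right) + 28\right)^{2} = \left(-33 + 28\right)^{2} = \left(-5\right)^{2} = 25$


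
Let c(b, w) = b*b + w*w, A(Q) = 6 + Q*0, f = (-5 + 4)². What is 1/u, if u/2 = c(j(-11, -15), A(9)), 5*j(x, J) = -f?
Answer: 25/1802 ≈ 0.013873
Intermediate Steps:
f = 1 (f = (-1)² = 1)
A(Q) = 6 (A(Q) = 6 + 0 = 6)
j(x, J) = -⅕ (j(x, J) = (-1*1)/5 = (⅕)*(-1) = -⅕)
c(b, w) = b² + w²
u = 1802/25 (u = 2*((-⅕)² + 6²) = 2*(1/25 + 36) = 2*(901/25) = 1802/25 ≈ 72.080)
1/u = 1/(1802/25) = 25/1802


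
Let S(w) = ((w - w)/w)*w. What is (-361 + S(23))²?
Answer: 130321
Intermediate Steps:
S(w) = 0 (S(w) = (0/w)*w = 0*w = 0)
(-361 + S(23))² = (-361 + 0)² = (-361)² = 130321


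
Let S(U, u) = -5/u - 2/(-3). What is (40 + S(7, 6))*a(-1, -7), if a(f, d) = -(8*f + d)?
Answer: 1195/2 ≈ 597.50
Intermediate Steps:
S(U, u) = ⅔ - 5/u (S(U, u) = -5/u - 2*(-⅓) = -5/u + ⅔ = ⅔ - 5/u)
a(f, d) = -d - 8*f (a(f, d) = -(d + 8*f) = -d - 8*f)
(40 + S(7, 6))*a(-1, -7) = (40 + (⅔ - 5/6))*(-1*(-7) - 8*(-1)) = (40 + (⅔ - 5*⅙))*(7 + 8) = (40 + (⅔ - ⅚))*15 = (40 - ⅙)*15 = (239/6)*15 = 1195/2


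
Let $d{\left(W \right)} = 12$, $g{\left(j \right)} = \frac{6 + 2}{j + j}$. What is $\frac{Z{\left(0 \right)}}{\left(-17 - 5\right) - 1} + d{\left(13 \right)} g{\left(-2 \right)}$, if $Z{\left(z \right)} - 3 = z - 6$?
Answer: $- \frac{549}{23} \approx -23.87$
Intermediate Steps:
$g{\left(j \right)} = \frac{4}{j}$ ($g{\left(j \right)} = \frac{8}{2 j} = 8 \frac{1}{2 j} = \frac{4}{j}$)
$Z{\left(z \right)} = -3 + z$ ($Z{\left(z \right)} = 3 + \left(z - 6\right) = 3 + \left(-6 + z\right) = -3 + z$)
$\frac{Z{\left(0 \right)}}{\left(-17 - 5\right) - 1} + d{\left(13 \right)} g{\left(-2 \right)} = \frac{-3 + 0}{\left(-17 - 5\right) - 1} + 12 \frac{4}{-2} = - \frac{3}{-22 - 1} + 12 \cdot 4 \left(- \frac{1}{2}\right) = - \frac{3}{-23} + 12 \left(-2\right) = \left(-3\right) \left(- \frac{1}{23}\right) - 24 = \frac{3}{23} - 24 = - \frac{549}{23}$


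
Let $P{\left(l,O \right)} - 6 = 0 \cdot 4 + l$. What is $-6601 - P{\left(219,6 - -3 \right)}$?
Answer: $-6826$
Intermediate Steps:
$P{\left(l,O \right)} = 6 + l$ ($P{\left(l,O \right)} = 6 + \left(0 \cdot 4 + l\right) = 6 + \left(0 + l\right) = 6 + l$)
$-6601 - P{\left(219,6 - -3 \right)} = -6601 - \left(6 + 219\right) = -6601 - 225 = -6826$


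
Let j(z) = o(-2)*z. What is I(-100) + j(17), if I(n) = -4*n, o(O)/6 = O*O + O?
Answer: 604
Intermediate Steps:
o(O) = 6*O + 6*O**2 (o(O) = 6*(O*O + O) = 6*(O**2 + O) = 6*(O + O**2) = 6*O + 6*O**2)
j(z) = 12*z (j(z) = (6*(-2)*(1 - 2))*z = (6*(-2)*(-1))*z = 12*z)
I(-100) + j(17) = -4*(-100) + 12*17 = 400 + 204 = 604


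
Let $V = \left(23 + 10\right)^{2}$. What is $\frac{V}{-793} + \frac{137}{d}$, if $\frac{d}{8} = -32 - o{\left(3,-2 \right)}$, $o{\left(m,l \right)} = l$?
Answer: $- \frac{370001}{190320} \approx -1.9441$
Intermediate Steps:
$V = 1089$ ($V = 33^{2} = 1089$)
$d = -240$ ($d = 8 \left(-32 - -2\right) = 8 \left(-32 + 2\right) = 8 \left(-30\right) = -240$)
$\frac{V}{-793} + \frac{137}{d} = \frac{1089}{-793} + \frac{137}{-240} = 1089 \left(- \frac{1}{793}\right) + 137 \left(- \frac{1}{240}\right) = - \frac{1089}{793} - \frac{137}{240} = - \frac{370001}{190320}$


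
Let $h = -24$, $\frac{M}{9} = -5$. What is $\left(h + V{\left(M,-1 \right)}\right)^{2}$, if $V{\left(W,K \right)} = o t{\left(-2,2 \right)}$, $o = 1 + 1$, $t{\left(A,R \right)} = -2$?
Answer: $784$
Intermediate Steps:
$M = -45$ ($M = 9 \left(-5\right) = -45$)
$o = 2$
$V{\left(W,K \right)} = -4$ ($V{\left(W,K \right)} = 2 \left(-2\right) = -4$)
$\left(h + V{\left(M,-1 \right)}\right)^{2} = \left(-24 - 4\right)^{2} = \left(-28\right)^{2} = 784$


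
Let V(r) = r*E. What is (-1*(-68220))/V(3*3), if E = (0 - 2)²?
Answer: 1895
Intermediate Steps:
E = 4 (E = (-2)² = 4)
V(r) = 4*r (V(r) = r*4 = 4*r)
(-1*(-68220))/V(3*3) = (-1*(-68220))/((4*(3*3))) = 68220/((4*9)) = 68220/36 = 68220*(1/36) = 1895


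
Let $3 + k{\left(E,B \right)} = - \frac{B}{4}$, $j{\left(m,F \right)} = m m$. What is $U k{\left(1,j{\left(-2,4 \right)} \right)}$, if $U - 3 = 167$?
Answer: $-680$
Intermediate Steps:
$j{\left(m,F \right)} = m^{2}$
$k{\left(E,B \right)} = -3 - \frac{B}{4}$
$U = 170$ ($U = 3 + 167 = 170$)
$U k{\left(1,j{\left(-2,4 \right)} \right)} = 170 \left(-3 - \frac{\left(-2\right)^{2}}{4}\right) = 170 \left(-3 - 1\right) = 170 \left(-4\right) = -680$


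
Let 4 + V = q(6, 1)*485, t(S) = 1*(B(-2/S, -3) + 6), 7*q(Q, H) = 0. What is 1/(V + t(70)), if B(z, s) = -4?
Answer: -½ ≈ -0.50000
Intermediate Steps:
q(Q, H) = 0 (q(Q, H) = (⅐)*0 = 0)
t(S) = 2 (t(S) = 1*(-4 + 6) = 1*2 = 2)
V = -4 (V = -4 + 0*485 = -4 + 0 = -4)
1/(V + t(70)) = 1/(-4 + 2) = 1/(-2) = -½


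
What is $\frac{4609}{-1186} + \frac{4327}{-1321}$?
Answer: $- \frac{11220311}{1566706} \approx -7.1617$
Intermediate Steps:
$\frac{4609}{-1186} + \frac{4327}{-1321} = 4609 \left(- \frac{1}{1186}\right) + 4327 \left(- \frac{1}{1321}\right) = - \frac{4609}{1186} - \frac{4327}{1321} = - \frac{11220311}{1566706}$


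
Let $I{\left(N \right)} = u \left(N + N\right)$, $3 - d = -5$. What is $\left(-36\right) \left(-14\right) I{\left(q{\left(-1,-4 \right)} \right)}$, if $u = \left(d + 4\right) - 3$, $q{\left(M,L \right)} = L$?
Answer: $-36288$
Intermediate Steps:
$d = 8$ ($d = 3 - -5 = 3 + 5 = 8$)
$u = 9$ ($u = \left(8 + 4\right) - 3 = 12 - 3 = 9$)
$I{\left(N \right)} = 18 N$ ($I{\left(N \right)} = 9 \left(N + N\right) = 9 \cdot 2 N = 18 N$)
$\left(-36\right) \left(-14\right) I{\left(q{\left(-1,-4 \right)} \right)} = \left(-36\right) \left(-14\right) 18 \left(-4\right) = 504 \left(-72\right) = -36288$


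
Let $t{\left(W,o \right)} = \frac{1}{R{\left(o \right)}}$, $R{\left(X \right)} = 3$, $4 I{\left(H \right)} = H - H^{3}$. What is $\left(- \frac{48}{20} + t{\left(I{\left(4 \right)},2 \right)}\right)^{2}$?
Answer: $\frac{961}{225} \approx 4.2711$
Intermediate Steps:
$I{\left(H \right)} = - \frac{H^{3}}{4} + \frac{H}{4}$ ($I{\left(H \right)} = \frac{H - H^{3}}{4} = - \frac{H^{3}}{4} + \frac{H}{4}$)
$t{\left(W,o \right)} = \frac{1}{3}$
$\left(- \frac{48}{20} + t{\left(I{\left(4 \right)},2 \right)}\right)^{2} = \left(- \frac{48}{20} + \frac{1}{3}\right)^{2} = \left(\left(-48\right) \frac{1}{20} + \frac{1}{3}\right)^{2} = \left(- \frac{12}{5} + \frac{1}{3}\right)^{2} = \left(- \frac{31}{15}\right)^{2} = \frac{961}{225}$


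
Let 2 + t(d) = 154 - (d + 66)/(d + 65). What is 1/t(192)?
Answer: 257/38806 ≈ 0.0066227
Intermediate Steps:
t(d) = 152 - (66 + d)/(65 + d) (t(d) = -2 + (154 - (d + 66)/(d + 65)) = -2 + (154 - (66 + d)/(65 + d)) = 152 - (66 + d)/(65 + d))
1/t(192) = 1/((9814 + 151*192)/(65 + 192)) = 1/((9814 + 28992)/257) = 1/((1/257)*38806) = 1/(38806/257) = 257/38806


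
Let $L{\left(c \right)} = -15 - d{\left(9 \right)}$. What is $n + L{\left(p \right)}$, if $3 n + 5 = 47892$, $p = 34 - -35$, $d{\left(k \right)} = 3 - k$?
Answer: $\frac{47860}{3} \approx 15953.0$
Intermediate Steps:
$p = 69$ ($p = 34 + 35 = 69$)
$L{\left(c \right)} = -9$ ($L{\left(c \right)} = -15 - \left(3 - 9\right) = -15 - -6 = -15 + 6 = -9$)
$n = \frac{47887}{3}$ ($n = - \frac{5}{3} + \frac{1}{3} \cdot 47892 = - \frac{5}{3} + 15964 = \frac{47887}{3} \approx 15962.0$)
$n + L{\left(p \right)} = \frac{47887}{3} - 9 = \frac{47860}{3}$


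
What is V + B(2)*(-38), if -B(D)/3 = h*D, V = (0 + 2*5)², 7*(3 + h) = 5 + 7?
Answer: -1352/7 ≈ -193.14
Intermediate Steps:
h = -9/7 (h = -3 + (5 + 7)/7 = -3 + (⅐)*12 = -3 + 12/7 = -9/7 ≈ -1.2857)
V = 100 (V = (0 + 10)² = 10² = 100)
B(D) = 27*D/7 (B(D) = -(-27)*D/7 = 27*D/7)
V + B(2)*(-38) = 100 + ((27/7)*2)*(-38) = 100 + (54/7)*(-38) = 100 - 2052/7 = -1352/7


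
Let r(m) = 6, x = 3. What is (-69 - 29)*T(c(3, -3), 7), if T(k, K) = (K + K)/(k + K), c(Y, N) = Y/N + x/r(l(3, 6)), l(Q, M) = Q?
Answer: -2744/13 ≈ -211.08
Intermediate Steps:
c(Y, N) = ½ + Y/N (c(Y, N) = Y/N + 3/6 = Y/N + 3*(⅙) = Y/N + ½ = ½ + Y/N)
T(k, K) = 2*K/(K + k) (T(k, K) = (2*K)/(K + k) = 2*K/(K + k))
(-69 - 29)*T(c(3, -3), 7) = (-69 - 29)*(2*7/(7 + (3 + (½)*(-3))/(-3))) = -196*7/(7 - (3 - 3/2)/3) = -196*7/(7 - ⅓*3/2) = -196*7/(7 - ½) = -196*7/13/2 = -196*7*2/13 = -98*28/13 = -2744/13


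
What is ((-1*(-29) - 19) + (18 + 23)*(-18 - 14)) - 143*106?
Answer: -16460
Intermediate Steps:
((-1*(-29) - 19) + (18 + 23)*(-18 - 14)) - 143*106 = ((29 - 19) + 41*(-32)) - 15158 = (10 - 1312) - 15158 = -1302 - 15158 = -16460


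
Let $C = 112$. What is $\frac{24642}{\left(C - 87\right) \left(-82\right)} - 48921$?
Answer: $- \frac{50156346}{1025} \approx -48933.0$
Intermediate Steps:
$\frac{24642}{\left(C - 87\right) \left(-82\right)} - 48921 = \frac{24642}{\left(112 - 87\right) \left(-82\right)} - 48921 = \frac{24642}{25 \left(-82\right)} - 48921 = \frac{24642}{-2050} - 48921 = 24642 \left(- \frac{1}{2050}\right) - 48921 = - \frac{12321}{1025} - 48921 = - \frac{50156346}{1025}$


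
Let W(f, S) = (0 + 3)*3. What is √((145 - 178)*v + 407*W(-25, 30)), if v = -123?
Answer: 3*√858 ≈ 87.875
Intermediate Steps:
W(f, S) = 9 (W(f, S) = 3*3 = 9)
√((145 - 178)*v + 407*W(-25, 30)) = √((145 - 178)*(-123) + 407*9) = √(-33*(-123) + 3663) = √(4059 + 3663) = √7722 = 3*√858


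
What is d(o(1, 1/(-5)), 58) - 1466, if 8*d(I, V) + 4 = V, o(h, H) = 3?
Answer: -5837/4 ≈ -1459.3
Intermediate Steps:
d(I, V) = -½ + V/8
d(o(1, 1/(-5)), 58) - 1466 = (-½ + (⅛)*58) - 1466 = (-½ + 29/4) - 1466 = 27/4 - 1466 = -5837/4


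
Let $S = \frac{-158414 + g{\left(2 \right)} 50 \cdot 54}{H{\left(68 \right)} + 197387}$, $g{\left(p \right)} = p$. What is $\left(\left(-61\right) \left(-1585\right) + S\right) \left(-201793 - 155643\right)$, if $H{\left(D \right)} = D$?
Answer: $- \frac{6823733348653196}{197455} \approx -3.4558 \cdot 10^{10}$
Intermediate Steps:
$S = - \frac{153014}{197455}$ ($S = \frac{-158414 + 2 \cdot 50 \cdot 54}{68 + 197387} = \frac{-158414 + 100 \cdot 54}{197455} = \left(-158414 + 5400\right) \frac{1}{197455} = \left(-153014\right) \frac{1}{197455} = - \frac{153014}{197455} \approx -0.77493$)
$\left(\left(-61\right) \left(-1585\right) + S\right) \left(-201793 - 155643\right) = \left(\left(-61\right) \left(-1585\right) - \frac{153014}{197455}\right) \left(-201793 - 155643\right) = \left(96685 - \frac{153014}{197455}\right) \left(-357436\right) = \frac{19090783661}{197455} \left(-357436\right) = - \frac{6823733348653196}{197455}$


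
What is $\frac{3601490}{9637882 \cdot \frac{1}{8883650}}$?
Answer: $\frac{15997188319250}{4818941} \approx 3.3196 \cdot 10^{6}$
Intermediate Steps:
$\frac{3601490}{9637882 \cdot \frac{1}{8883650}} = \frac{3601490}{\frac{4818941}{4441825}} = 3601490 \cdot \frac{4441825}{4818941} = \frac{15997188319250}{4818941}$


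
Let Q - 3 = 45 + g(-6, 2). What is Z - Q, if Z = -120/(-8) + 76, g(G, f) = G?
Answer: 49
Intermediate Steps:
Z = 91 (Z = -120*(-⅛) + 76 = 15 + 76 = 91)
Q = 42 (Q = 3 + (45 - 6) = 3 + 39 = 42)
Z - Q = 91 - 1*42 = 91 - 42 = 49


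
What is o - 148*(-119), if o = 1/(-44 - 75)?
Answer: 2095827/119 ≈ 17612.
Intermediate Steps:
o = -1/119 (o = 1/(-119) = -1/119 ≈ -0.0084034)
o - 148*(-119) = -1/119 - 148*(-119) = -1/119 + 17612 = 2095827/119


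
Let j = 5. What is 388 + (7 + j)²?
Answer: 532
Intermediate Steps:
388 + (7 + j)² = 388 + (7 + 5)² = 388 + 12² = 388 + 144 = 532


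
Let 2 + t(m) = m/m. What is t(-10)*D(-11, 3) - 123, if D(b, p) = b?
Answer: -112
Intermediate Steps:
t(m) = -1 (t(m) = -2 + m/m = -2 + 1 = -1)
t(-10)*D(-11, 3) - 123 = -1*(-11) - 123 = 11 - 123 = -112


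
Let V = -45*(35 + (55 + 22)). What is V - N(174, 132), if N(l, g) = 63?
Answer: -5103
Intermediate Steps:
V = -5040 (V = -45*(35 + 77) = -45*112 = -5040)
V - N(174, 132) = -5040 - 1*63 = -5040 - 63 = -5103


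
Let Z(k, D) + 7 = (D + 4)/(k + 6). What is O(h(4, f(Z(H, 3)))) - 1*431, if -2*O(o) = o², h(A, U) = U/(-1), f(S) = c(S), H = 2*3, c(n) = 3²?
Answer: -943/2 ≈ -471.50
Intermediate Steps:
c(n) = 9
H = 6
Z(k, D) = -7 + (4 + D)/(6 + k) (Z(k, D) = -7 + (D + 4)/(k + 6) = -7 + (4 + D)/(6 + k))
f(S) = 9
h(A, U) = -U (h(A, U) = U*(-1) = -U)
O(o) = -o²/2
O(h(4, f(Z(H, 3)))) - 1*431 = -(-1*9)²/2 - 1*431 = -½*(-9)² - 431 = -½*81 - 431 = -81/2 - 431 = -943/2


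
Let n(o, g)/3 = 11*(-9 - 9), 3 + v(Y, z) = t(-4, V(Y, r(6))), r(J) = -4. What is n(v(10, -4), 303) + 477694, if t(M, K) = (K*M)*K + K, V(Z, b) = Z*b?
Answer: 477100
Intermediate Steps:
t(M, K) = K + M*K² (t(M, K) = M*K² + K = K + M*K²)
v(Y, z) = -3 - 4*Y*(1 + 16*Y) (v(Y, z) = -3 + (Y*(-4))*(1 + (Y*(-4))*(-4)) = -3 + (-4*Y)*(1 - 4*Y*(-4)) = -3 + (-4*Y)*(1 + 16*Y) = -3 - 4*Y*(1 + 16*Y))
n(o, g) = -594 (n(o, g) = 3*(11*(-9 - 9)) = 3*(11*(-18)) = 3*(-198) = -594)
n(v(10, -4), 303) + 477694 = -594 + 477694 = 477100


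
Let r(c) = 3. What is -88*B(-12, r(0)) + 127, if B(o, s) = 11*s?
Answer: -2777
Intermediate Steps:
-88*B(-12, r(0)) + 127 = -968*3 + 127 = -88*33 + 127 = -2904 + 127 = -2777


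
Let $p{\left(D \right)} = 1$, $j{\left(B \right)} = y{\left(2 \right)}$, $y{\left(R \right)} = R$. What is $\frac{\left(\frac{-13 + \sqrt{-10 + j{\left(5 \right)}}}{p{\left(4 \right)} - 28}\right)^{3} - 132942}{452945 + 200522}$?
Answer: $- \frac{2616695501}{12862190961} - \frac{998 i \sqrt{2}}{12862190961} \approx -0.20344 - 1.0973 \cdot 10^{-7} i$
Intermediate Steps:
$j{\left(B \right)} = 2$
$\frac{\left(\frac{-13 + \sqrt{-10 + j{\left(5 \right)}}}{p{\left(4 \right)} - 28}\right)^{3} - 132942}{452945 + 200522} = \frac{\left(\frac{-13 + \sqrt{-10 + 2}}{1 - 28}\right)^{3} - 132942}{452945 + 200522} = \frac{\left(\frac{-13 + \sqrt{-8}}{-27}\right)^{3} - 132942}{653467} = \left(\left(\left(-13 + 2 i \sqrt{2}\right) \left(- \frac{1}{27}\right)\right)^{3} - 132942\right) \frac{1}{653467} = \left(\left(\frac{13}{27} - \frac{2 i \sqrt{2}}{27}\right)^{3} - 132942\right) \frac{1}{653467} = \left(-132942 + \left(\frac{13}{27} - \frac{2 i \sqrt{2}}{27}\right)^{3}\right) \frac{1}{653467} = - \frac{132942}{653467} + \frac{\left(\frac{13}{27} - \frac{2 i \sqrt{2}}{27}\right)^{3}}{653467}$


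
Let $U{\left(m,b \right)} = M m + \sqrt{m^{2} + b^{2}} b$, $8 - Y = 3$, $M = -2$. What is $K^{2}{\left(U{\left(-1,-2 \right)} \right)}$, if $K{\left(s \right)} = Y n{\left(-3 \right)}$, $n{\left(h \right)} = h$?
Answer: $225$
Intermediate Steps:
$Y = 5$ ($Y = 8 - 3 = 5$)
$U{\left(m,b \right)} = - 2 m + b \sqrt{b^{2} + m^{2}}$ ($U{\left(m,b \right)} = - 2 m + \sqrt{m^{2} + b^{2}} b = - 2 m + \sqrt{b^{2} + m^{2}} b = - 2 m + b \sqrt{b^{2} + m^{2}}$)
$K{\left(s \right)} = -15$ ($K{\left(s \right)} = 5 \left(-3\right) = -15$)
$K^{2}{\left(U{\left(-1,-2 \right)} \right)} = \left(-15\right)^{2} = 225$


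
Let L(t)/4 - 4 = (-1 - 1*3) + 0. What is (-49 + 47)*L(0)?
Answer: 0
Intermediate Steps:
L(t) = 0 (L(t) = 16 + 4*((-1 - 1*3) + 0) = 16 + 4*((-1 - 3) + 0) = 16 + 4*(-4 + 0) = 16 + 4*(-4) = 16 - 16 = 0)
(-49 + 47)*L(0) = (-49 + 47)*0 = -2*0 = 0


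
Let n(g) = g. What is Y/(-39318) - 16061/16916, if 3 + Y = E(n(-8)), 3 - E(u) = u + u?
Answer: -315878527/332551644 ≈ -0.94986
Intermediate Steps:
E(u) = 3 - 2*u (E(u) = 3 - (u + u) = 3 - 2*u)
Y = 16 (Y = -3 + (3 - 2*(-8)) = -3 + (3 + 16) = -3 + 19 = 16)
Y/(-39318) - 16061/16916 = 16/(-39318) - 16061/16916 = 16*(-1/39318) - 16061*1/16916 = -8/19659 - 16061/16916 = -315878527/332551644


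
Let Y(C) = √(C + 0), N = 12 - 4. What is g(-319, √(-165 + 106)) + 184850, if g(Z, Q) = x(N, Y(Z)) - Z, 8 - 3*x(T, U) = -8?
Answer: 555523/3 ≈ 1.8517e+5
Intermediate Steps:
N = 8
Y(C) = √C
x(T, U) = 16/3 (x(T, U) = 8/3 - ⅓*(-8) = 8/3 + 8/3 = 16/3)
g(Z, Q) = 16/3 - Z
g(-319, √(-165 + 106)) + 184850 = (16/3 - 1*(-319)) + 184850 = (16/3 + 319) + 184850 = 973/3 + 184850 = 555523/3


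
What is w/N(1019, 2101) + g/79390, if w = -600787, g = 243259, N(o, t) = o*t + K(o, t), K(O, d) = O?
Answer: 118337304003/42512114455 ≈ 2.7836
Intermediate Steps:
N(o, t) = o + o*t (N(o, t) = o*t + o = o + o*t)
w/N(1019, 2101) + g/79390 = -600787*1/(1019*(1 + 2101)) + 243259/79390 = -600787/(1019*2102) + 243259*(1/79390) = -600787/2141938 + 243259/79390 = 118337304003/42512114455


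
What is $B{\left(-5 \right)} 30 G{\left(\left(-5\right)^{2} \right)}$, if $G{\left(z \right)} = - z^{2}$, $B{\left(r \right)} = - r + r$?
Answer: $0$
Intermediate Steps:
$B{\left(r \right)} = 0$
$B{\left(-5 \right)} 30 G{\left(\left(-5\right)^{2} \right)} = 0 \cdot 30 \left(- \left(\left(-5\right)^{2}\right)^{2}\right) = 0 \left(- 25^{2}\right) = 0 \left(\left(-1\right) 625\right) = 0 \left(-625\right) = 0$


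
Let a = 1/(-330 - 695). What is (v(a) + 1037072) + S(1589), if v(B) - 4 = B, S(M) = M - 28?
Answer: 1064602924/1025 ≈ 1.0386e+6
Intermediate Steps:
S(M) = -28 + M
a = -1/1025 (a = 1/(-1025) = -1/1025 ≈ -0.00097561)
v(B) = 4 + B
(v(a) + 1037072) + S(1589) = ((4 - 1/1025) + 1037072) + (-28 + 1589) = (4099/1025 + 1037072) + 1561 = 1063002899/1025 + 1561 = 1064602924/1025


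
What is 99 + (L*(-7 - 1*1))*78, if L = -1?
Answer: 723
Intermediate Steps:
99 + (L*(-7 - 1*1))*78 = 99 - (-7 - 1*1)*78 = 99 - (-7 - 1)*78 = 99 - 1*(-8)*78 = 99 + 8*78 = 99 + 624 = 723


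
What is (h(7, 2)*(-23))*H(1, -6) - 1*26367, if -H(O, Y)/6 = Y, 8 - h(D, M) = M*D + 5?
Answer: -17259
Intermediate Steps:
h(D, M) = 3 - D*M (h(D, M) = 8 - (M*D + 5) = 8 - (D*M + 5) = 8 - (5 + D*M) = 8 + (-5 - D*M) = 3 - D*M)
H(O, Y) = -6*Y
(h(7, 2)*(-23))*H(1, -6) - 1*26367 = ((3 - 1*7*2)*(-23))*(-6*(-6)) - 1*26367 = ((3 - 14)*(-23))*36 - 26367 = -11*(-23)*36 - 26367 = 253*36 - 26367 = 9108 - 26367 = -17259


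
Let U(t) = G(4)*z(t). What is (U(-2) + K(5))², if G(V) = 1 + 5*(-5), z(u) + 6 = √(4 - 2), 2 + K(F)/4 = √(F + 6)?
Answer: 16*(-34 - √11 + 6*√2)² ≈ 13300.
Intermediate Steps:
K(F) = -8 + 4*√(6 + F) (K(F) = -8 + 4*√(F + 6) = -8 + 4*√(6 + F))
z(u) = -6 + √2 (z(u) = -6 + √(4 - 2) = -6 + √2)
G(V) = -24 (G(V) = 1 - 25 = -24)
U(t) = 144 - 24*√2 (U(t) = -24*(-6 + √2) = 144 - 24*√2)
(U(-2) + K(5))² = ((144 - 24*√2) + (-8 + 4*√(6 + 5)))² = ((144 - 24*√2) + (-8 + 4*√11))² = (136 - 24*√2 + 4*√11)²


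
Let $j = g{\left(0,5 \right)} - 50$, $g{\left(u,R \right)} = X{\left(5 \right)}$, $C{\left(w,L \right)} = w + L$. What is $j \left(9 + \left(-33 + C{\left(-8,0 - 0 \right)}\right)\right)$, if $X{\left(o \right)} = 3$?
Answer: $1504$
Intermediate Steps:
$C{\left(w,L \right)} = L + w$
$g{\left(u,R \right)} = 3$
$j = -47$ ($j = 3 - 50 = -47$)
$j \left(9 + \left(-33 + C{\left(-8,0 - 0 \right)}\right)\right) = - 47 \left(9 + \left(-33 + \left(\left(0 - 0\right) - 8\right)\right)\right) = - 47 \left(9 + \left(-33 + \left(\left(0 + 0\right) - 8\right)\right)\right) = - 47 \left(9 + \left(-33 + \left(0 - 8\right)\right)\right) = - 47 \left(9 - 41\right) = \left(-47\right) \left(-32\right) = 1504$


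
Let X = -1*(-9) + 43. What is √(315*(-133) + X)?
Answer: I*√41843 ≈ 204.56*I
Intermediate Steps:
X = 52 (X = 9 + 43 = 52)
√(315*(-133) + X) = √(315*(-133) + 52) = √(-41895 + 52) = √(-41843) = I*√41843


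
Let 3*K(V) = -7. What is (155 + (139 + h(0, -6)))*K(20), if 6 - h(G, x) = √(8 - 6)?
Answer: -700 + 7*√2/3 ≈ -696.70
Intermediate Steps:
K(V) = -7/3 (K(V) = (⅓)*(-7) = -7/3)
h(G, x) = 6 - √2 (h(G, x) = 6 - √(8 - 6) = 6 - √2)
(155 + (139 + h(0, -6)))*K(20) = (155 + (139 + (6 - √2)))*(-7/3) = (155 + (145 - √2))*(-7/3) = (300 - √2)*(-7/3) = -700 + 7*√2/3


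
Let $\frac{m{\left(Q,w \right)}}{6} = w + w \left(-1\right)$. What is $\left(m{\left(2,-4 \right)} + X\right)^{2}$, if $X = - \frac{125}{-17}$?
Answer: $\frac{15625}{289} \approx 54.066$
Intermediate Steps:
$m{\left(Q,w \right)} = 0$ ($m{\left(Q,w \right)} = 6 \left(w + w \left(-1\right)\right) = 6 \left(w - w\right) = 6 \cdot 0 = 0$)
$X = \frac{125}{17}$ ($X = \left(-125\right) \left(- \frac{1}{17}\right) = \frac{125}{17} \approx 7.3529$)
$\left(m{\left(2,-4 \right)} + X\right)^{2} = \left(0 + \frac{125}{17}\right)^{2} = \left(\frac{125}{17}\right)^{2} = \frac{15625}{289}$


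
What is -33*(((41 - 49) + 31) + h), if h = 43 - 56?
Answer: -330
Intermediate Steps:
h = -13
-33*(((41 - 49) + 31) + h) = -33*(((41 - 49) + 31) - 13) = -33*((-8 + 31) - 13) = -33*(23 - 13) = -33*10 = -330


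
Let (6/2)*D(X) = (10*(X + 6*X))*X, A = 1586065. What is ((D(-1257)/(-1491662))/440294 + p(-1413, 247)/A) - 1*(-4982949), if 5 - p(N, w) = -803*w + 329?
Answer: 2595318320847890678056603/520839819121434410 ≈ 4.9830e+6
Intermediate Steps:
p(N, w) = -324 + 803*w (p(N, w) = 5 - (-803*w + 329) = 5 - (329 - 803*w) = 5 + (-329 + 803*w) = -324 + 803*w)
D(X) = 70*X²/3 (D(X) = ((10*(X + 6*X))*X)/3 = ((10*(7*X))*X)/3 = ((70*X)*X)/3 = (70*X²)/3 = 70*X²/3)
((D(-1257)/(-1491662))/440294 + p(-1413, 247)/A) - 1*(-4982949) = ((((70/3)*(-1257)²)/(-1491662))/440294 + (-324 + 803*247)/1586065) - 1*(-4982949) = ((((70/3)*1580049)*(-1/1491662))*(1/440294) + (-324 + 198341)*(1/1586065)) + 4982949 = ((36867810*(-1/1491662))*(1/440294) + 198017*(1/1586065)) + 4982949 = (-18433905/745831*1/440294 + 198017/1586065) + 4982949 = (-18433905/328384914314 + 198017/1586065) + 4982949 = 64996558206181513/520839819121434410 + 4982949 = 2595318320847890678056603/520839819121434410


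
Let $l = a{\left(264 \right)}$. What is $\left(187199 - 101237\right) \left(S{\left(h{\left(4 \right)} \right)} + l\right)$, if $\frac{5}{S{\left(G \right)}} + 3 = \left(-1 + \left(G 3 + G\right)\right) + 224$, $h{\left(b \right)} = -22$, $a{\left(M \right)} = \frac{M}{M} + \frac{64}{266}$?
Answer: $\frac{321569515}{2926} \approx 1.099 \cdot 10^{5}$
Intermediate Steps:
$a{\left(M \right)} = \frac{165}{133}$ ($a{\left(M \right)} = 1 + 64 \cdot \frac{1}{266} = 1 + \frac{32}{133} = \frac{165}{133}$)
$S{\left(G \right)} = \frac{5}{220 + 4 G}$ ($S{\left(G \right)} = \frac{5}{-3 - \left(-223 - G - G 3\right)} = \frac{5}{-3 + \left(\left(-1 + \left(3 G + G\right)\right) + 224\right)} = \frac{5}{-3 + \left(\left(-1 + 4 G\right) + 224\right)} = \frac{5}{-3 + \left(223 + 4 G\right)} = \frac{5}{220 + 4 G}$)
$l = \frac{165}{133} \approx 1.2406$
$\left(187199 - 101237\right) \left(S{\left(h{\left(4 \right)} \right)} + l\right) = \left(187199 - 101237\right) \left(\frac{5}{4 \left(55 - 22\right)} + \frac{165}{133}\right) = 85962 \left(\frac{5}{4 \cdot 33} + \frac{165}{133}\right) = 85962 \left(\frac{5}{4} \cdot \frac{1}{33} + \frac{165}{133}\right) = 85962 \left(\frac{5}{132} + \frac{165}{133}\right) = 85962 \cdot \frac{22445}{17556} = \frac{321569515}{2926}$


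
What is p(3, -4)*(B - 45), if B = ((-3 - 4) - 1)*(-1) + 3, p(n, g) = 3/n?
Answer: -34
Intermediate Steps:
B = 11 (B = (-7 - 1)*(-1) + 3 = -8*(-1) + 3 = 8 + 3 = 11)
p(3, -4)*(B - 45) = (3/3)*(11 - 45) = (3*(1/3))*(-34) = 1*(-34) = -34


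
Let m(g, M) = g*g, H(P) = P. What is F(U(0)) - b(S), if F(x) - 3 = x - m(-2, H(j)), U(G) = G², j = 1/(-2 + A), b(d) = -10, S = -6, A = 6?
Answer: 9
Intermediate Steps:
j = ¼ (j = 1/(-2 + 6) = 1/4 = ¼ ≈ 0.25000)
m(g, M) = g²
F(x) = -1 + x (F(x) = 3 + (x - 1*(-2)²) = 3 + (x - 1*4) = 3 + (x - 4) = 3 + (-4 + x) = -1 + x)
F(U(0)) - b(S) = (-1 + 0²) - 1*(-10) = (-1 + 0) + 10 = -1 + 10 = 9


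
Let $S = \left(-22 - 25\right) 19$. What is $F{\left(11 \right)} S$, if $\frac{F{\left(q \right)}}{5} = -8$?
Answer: $35720$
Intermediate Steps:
$S = -893$ ($S = \left(-47\right) 19 = -893$)
$F{\left(q \right)} = -40$ ($F{\left(q \right)} = 5 \left(-8\right) = -40$)
$F{\left(11 \right)} S = \left(-40\right) \left(-893\right) = 35720$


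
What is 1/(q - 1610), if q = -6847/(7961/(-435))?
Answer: -7961/9838765 ≈ -0.00080915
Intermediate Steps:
q = 2978445/7961 (q = -6847/(7961*(-1/435)) = -6847/(-7961/435) = -6847*(-435/7961) = 2978445/7961 ≈ 374.13)
1/(q - 1610) = 1/(2978445/7961 - 1610) = 1/(-9838765/7961) = -7961/9838765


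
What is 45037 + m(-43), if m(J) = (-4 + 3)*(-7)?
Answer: 45044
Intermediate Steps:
m(J) = 7 (m(J) = -1*(-7) = 7)
45037 + m(-43) = 45037 + 7 = 45044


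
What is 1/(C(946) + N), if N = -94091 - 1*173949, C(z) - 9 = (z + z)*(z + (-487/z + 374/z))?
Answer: 1/1521575 ≈ 6.5721e-7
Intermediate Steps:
C(z) = 9 + 2*z*(z - 113/z) (C(z) = 9 + (z + z)*(z + (-487/z + 374/z)) = 9 + (2*z)*(z - 113/z) = 9 + 2*z*(z - 113/z))
N = -268040 (N = -94091 - 173949 = -268040)
1/(C(946) + N) = 1/((-217 + 2*946²) - 268040) = 1/((-217 + 2*894916) - 268040) = 1/((-217 + 1789832) - 268040) = 1/(1789615 - 268040) = 1/1521575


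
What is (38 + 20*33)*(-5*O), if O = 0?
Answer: 0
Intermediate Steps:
(38 + 20*33)*(-5*O) = (38 + 20*33)*(-5*0) = (38 + 660)*0 = 698*0 = 0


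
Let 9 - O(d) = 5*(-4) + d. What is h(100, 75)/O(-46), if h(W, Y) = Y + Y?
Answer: 2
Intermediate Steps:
h(W, Y) = 2*Y
O(d) = 29 - d (O(d) = 9 - (5*(-4) + d) = 9 - (-20 + d) = 9 + (20 - d) = 29 - d)
h(100, 75)/O(-46) = (2*75)/(29 - 1*(-46)) = 150/(29 + 46) = 150/75 = 150*(1/75) = 2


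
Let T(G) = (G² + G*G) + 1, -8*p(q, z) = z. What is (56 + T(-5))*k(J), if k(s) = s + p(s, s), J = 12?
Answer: 2247/2 ≈ 1123.5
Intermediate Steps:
p(q, z) = -z/8
T(G) = 1 + 2*G² (T(G) = (G² + G²) + 1 = 2*G² + 1 = 1 + 2*G²)
k(s) = 7*s/8 (k(s) = s - s/8 = 7*s/8)
(56 + T(-5))*k(J) = (56 + (1 + 2*(-5)²))*((7/8)*12) = (56 + (1 + 2*25))*(21/2) = (56 + (1 + 50))*(21/2) = (56 + 51)*(21/2) = 107*(21/2) = 2247/2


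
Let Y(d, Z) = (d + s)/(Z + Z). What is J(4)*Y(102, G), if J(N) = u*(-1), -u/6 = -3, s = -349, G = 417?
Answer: 741/139 ≈ 5.3309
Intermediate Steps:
u = 18 (u = -6*(-3) = 18)
J(N) = -18 (J(N) = 18*(-1) = -18)
Y(d, Z) = (-349 + d)/(2*Z) (Y(d, Z) = (d - 349)/(Z + Z) = (-349 + d)/((2*Z)) = (-349 + d)*(1/(2*Z)) = (-349 + d)/(2*Z))
J(4)*Y(102, G) = -9*(-349 + 102)/417 = -9*(-247)/417 = -18*(-247/834) = 741/139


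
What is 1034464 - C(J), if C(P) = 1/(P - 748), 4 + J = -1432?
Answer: 2259269377/2184 ≈ 1.0345e+6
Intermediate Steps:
J = -1436 (J = -4 - 1432 = -1436)
C(P) = 1/(-748 + P)
1034464 - C(J) = 1034464 - 1/(-748 - 1436) = 1034464 - 1/(-2184) = 1034464 - 1*(-1/2184) = 1034464 + 1/2184 = 2259269377/2184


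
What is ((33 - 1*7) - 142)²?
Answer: 13456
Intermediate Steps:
((33 - 1*7) - 142)² = ((33 - 7) - 142)² = (26 - 142)² = (-116)² = 13456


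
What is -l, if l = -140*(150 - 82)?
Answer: 9520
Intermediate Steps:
l = -9520 (l = -140*68 = -9520)
-l = -1*(-9520) = 9520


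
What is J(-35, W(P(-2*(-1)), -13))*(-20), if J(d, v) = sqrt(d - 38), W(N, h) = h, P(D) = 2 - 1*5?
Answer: -20*I*sqrt(73) ≈ -170.88*I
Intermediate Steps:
P(D) = -3 (P(D) = 2 - 5 = -3)
J(d, v) = sqrt(-38 + d)
J(-35, W(P(-2*(-1)), -13))*(-20) = sqrt(-38 - 35)*(-20) = sqrt(-73)*(-20) = (I*sqrt(73))*(-20) = -20*I*sqrt(73)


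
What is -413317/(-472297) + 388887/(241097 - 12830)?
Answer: 92672265026/35936606433 ≈ 2.5788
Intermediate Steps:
-413317/(-472297) + 388887/(241097 - 12830) = -413317*(-1/472297) + 388887/228267 = 413317/472297 + 388887*(1/228267) = 413317/472297 + 129629/76089 = 92672265026/35936606433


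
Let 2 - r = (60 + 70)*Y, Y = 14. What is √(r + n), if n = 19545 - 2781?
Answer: √14946 ≈ 122.25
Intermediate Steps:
r = -1818 (r = 2 - (60 + 70)*14 = 2 - 130*14 = 2 - 1*1820 = 2 - 1820 = -1818)
n = 16764
√(r + n) = √(-1818 + 16764) = √14946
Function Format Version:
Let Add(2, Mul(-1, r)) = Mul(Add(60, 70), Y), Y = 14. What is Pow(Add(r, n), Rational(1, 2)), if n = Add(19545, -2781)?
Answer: Pow(14946, Rational(1, 2)) ≈ 122.25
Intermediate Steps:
r = -1818 (r = Add(2, Mul(-1, Mul(Add(60, 70), 14))) = Add(2, Mul(-1, Mul(130, 14))) = Add(2, Mul(-1, 1820)) = Add(2, -1820) = -1818)
n = 16764
Pow(Add(r, n), Rational(1, 2)) = Pow(Add(-1818, 16764), Rational(1, 2)) = Pow(14946, Rational(1, 2))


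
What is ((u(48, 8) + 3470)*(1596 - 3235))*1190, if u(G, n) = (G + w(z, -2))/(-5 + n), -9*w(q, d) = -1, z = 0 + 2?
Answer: -183578440430/27 ≈ -6.7992e+9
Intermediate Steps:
z = 2
w(q, d) = ⅑ (w(q, d) = -⅑*(-1) = ⅑)
u(G, n) = (⅑ + G)/(-5 + n) (u(G, n) = (G + ⅑)/(-5 + n) = (⅑ + G)/(-5 + n))
((u(48, 8) + 3470)*(1596 - 3235))*1190 = (((⅑ + 48)/(-5 + 8) + 3470)*(1596 - 3235))*1190 = (((433/9)/3 + 3470)*(-1639))*1190 = (((⅓)*(433/9) + 3470)*(-1639))*1190 = ((433/27 + 3470)*(-1639))*1190 = ((94123/27)*(-1639))*1190 = -154267597/27*1190 = -183578440430/27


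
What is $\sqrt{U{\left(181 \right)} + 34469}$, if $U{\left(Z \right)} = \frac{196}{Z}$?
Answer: $\frac{\sqrt{1129274385}}{181} \approx 185.66$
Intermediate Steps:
$\sqrt{U{\left(181 \right)} + 34469} = \sqrt{\frac{196}{181} + 34469} = \sqrt{\frac{6239085}{181}} = \frac{\sqrt{1129274385}}{181}$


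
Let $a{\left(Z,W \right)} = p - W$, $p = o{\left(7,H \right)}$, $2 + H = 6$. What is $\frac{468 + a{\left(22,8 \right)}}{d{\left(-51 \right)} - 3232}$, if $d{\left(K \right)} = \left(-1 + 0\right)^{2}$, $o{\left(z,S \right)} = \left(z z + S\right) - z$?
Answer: $- \frac{506}{3231} \approx -0.15661$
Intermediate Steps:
$H = 4$ ($H = -2 + 6 = 4$)
$o{\left(z,S \right)} = S + z^{2} - z$ ($o{\left(z,S \right)} = \left(z^{2} + S\right) - z = \left(S + z^{2}\right) - z = S + z^{2} - z$)
$p = 46$ ($p = 4 + 7^{2} - 7 = 4 + 49 - 7 = 46$)
$a{\left(Z,W \right)} = 46 - W$
$d{\left(K \right)} = 1$ ($d{\left(K \right)} = \left(-1\right)^{2} = 1$)
$\frac{468 + a{\left(22,8 \right)}}{d{\left(-51 \right)} - 3232} = \frac{468 + \left(46 - 8\right)}{1 - 3232} = \frac{468 + \left(46 - 8\right)}{-3231} = \left(468 + 38\right) \left(- \frac{1}{3231}\right) = 506 \left(- \frac{1}{3231}\right) = - \frac{506}{3231}$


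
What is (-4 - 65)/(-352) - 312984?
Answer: -110170299/352 ≈ -3.1298e+5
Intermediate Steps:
(-4 - 65)/(-352) - 312984 = -69*(-1/352) - 312984 = 69/352 - 312984 = -110170299/352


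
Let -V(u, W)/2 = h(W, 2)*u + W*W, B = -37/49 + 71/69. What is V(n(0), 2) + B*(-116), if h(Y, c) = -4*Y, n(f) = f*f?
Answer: -134464/3381 ≈ -39.771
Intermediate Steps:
n(f) = f**2
B = 926/3381 (B = -37*1/49 + 71*(1/69) = -37/49 + 71/69 = 926/3381 ≈ 0.27388)
V(u, W) = -2*W**2 + 8*W*u (V(u, W) = -2*((-4*W)*u + W*W) = -2*(-4*W*u + W**2) = -2*(W**2 - 4*W*u) = -2*W**2 + 8*W*u)
V(n(0), 2) + B*(-116) = 2*2*(-1*2 + 4*0**2) + (926/3381)*(-116) = 2*2*(-2 + 4*0) - 107416/3381 = 2*2*(-2 + 0) - 107416/3381 = 2*2*(-2) - 107416/3381 = -8 - 107416/3381 = -134464/3381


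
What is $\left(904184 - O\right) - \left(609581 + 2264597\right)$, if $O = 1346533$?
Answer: $-3316527$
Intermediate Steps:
$\left(904184 - O\right) - \left(609581 + 2264597\right) = \left(904184 - 1346533\right) - \left(609581 + 2264597\right) = \left(904184 - 1346533\right) - 2874178 = -442349 - 2874178 = -3316527$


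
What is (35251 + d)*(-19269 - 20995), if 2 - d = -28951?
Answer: -2585109856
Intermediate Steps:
d = 28953 (d = 2 - 1*(-28951) = 2 + 28951 = 28953)
(35251 + d)*(-19269 - 20995) = (35251 + 28953)*(-19269 - 20995) = 64204*(-40264) = -2585109856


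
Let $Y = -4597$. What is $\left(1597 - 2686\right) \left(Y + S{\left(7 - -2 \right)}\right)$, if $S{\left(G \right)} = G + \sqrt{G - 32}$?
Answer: $4996332 - 1089 i \sqrt{23} \approx 4.9963 \cdot 10^{6} - 5222.7 i$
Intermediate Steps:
$S{\left(G \right)} = G + \sqrt{-32 + G}$
$\left(1597 - 2686\right) \left(Y + S{\left(7 - -2 \right)}\right) = \left(1597 - 2686\right) \left(-4597 + \left(\left(7 - -2\right) + \sqrt{-32 + \left(7 - -2\right)}\right)\right) = \left(1597 - 2686\right) \left(-4597 + \left(\left(7 + 2\right) + \sqrt{-32 + \left(7 + 2\right)}\right)\right) = \left(1597 - 2686\right) \left(-4597 + \left(9 + \sqrt{-32 + 9}\right)\right) = - 1089 \left(-4597 + \left(9 + \sqrt{-23}\right)\right) = - 1089 \left(-4597 + \left(9 + i \sqrt{23}\right)\right) = - 1089 \left(-4588 + i \sqrt{23}\right) = 4996332 - 1089 i \sqrt{23}$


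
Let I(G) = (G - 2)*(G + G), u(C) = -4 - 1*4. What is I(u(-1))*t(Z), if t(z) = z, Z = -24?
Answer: -3840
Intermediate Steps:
u(C) = -8 (u(C) = -4 - 4 = -8)
I(G) = 2*G*(-2 + G) (I(G) = (-2 + G)*(2*G) = 2*G*(-2 + G))
I(u(-1))*t(Z) = (2*(-8)*(-2 - 8))*(-24) = (2*(-8)*(-10))*(-24) = 160*(-24) = -3840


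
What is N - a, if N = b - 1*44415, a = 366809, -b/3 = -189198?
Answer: 156370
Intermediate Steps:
b = 567594 (b = -3*(-189198) = 567594)
N = 523179 (N = 567594 - 1*44415 = 567594 - 44415 = 523179)
N - a = 523179 - 1*366809 = 523179 - 366809 = 156370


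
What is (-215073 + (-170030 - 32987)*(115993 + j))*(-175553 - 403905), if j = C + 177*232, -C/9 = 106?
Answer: 18364054194339392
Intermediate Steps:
C = -954 (C = -9*106 = -954)
j = 40110 (j = -954 + 177*232 = -954 + 41064 = 40110)
(-215073 + (-170030 - 32987)*(115993 + j))*(-175553 - 403905) = (-215073 + (-170030 - 32987)*(115993 + 40110))*(-175553 - 403905) = (-215073 - 203017*156103)*(-579458) = (-215073 - 31691562751)*(-579458) = -31691777824*(-579458) = 18364054194339392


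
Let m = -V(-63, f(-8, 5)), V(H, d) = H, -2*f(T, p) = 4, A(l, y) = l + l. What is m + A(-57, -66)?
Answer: -51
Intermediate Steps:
A(l, y) = 2*l
f(T, p) = -2 (f(T, p) = -½*4 = -2)
m = 63 (m = -1*(-63) = 63)
m + A(-57, -66) = 63 + 2*(-57) = 63 - 114 = -51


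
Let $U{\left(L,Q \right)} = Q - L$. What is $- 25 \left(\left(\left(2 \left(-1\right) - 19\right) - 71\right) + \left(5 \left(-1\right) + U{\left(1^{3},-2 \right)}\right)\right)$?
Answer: $2500$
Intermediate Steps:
$- 25 \left(\left(\left(2 \left(-1\right) - 19\right) - 71\right) + \left(5 \left(-1\right) + U{\left(1^{3},-2 \right)}\right)\right) = - 25 \left(\left(\left(2 \left(-1\right) - 19\right) - 71\right) + \left(5 \left(-1\right) - 3\right)\right) = - 25 \left(\left(\left(-2 - 19\right) - 71\right) - 8\right) = - 25 \left(\left(-21 - 71\right) - 8\right) = - 25 \left(-92 - 8\right) = \left(-25\right) \left(-100\right) = 2500$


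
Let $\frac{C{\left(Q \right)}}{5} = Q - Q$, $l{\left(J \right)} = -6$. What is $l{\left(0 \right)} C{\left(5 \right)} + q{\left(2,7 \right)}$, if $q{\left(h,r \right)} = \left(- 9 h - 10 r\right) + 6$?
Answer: $-82$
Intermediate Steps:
$C{\left(Q \right)} = 0$ ($C{\left(Q \right)} = 5 \left(Q - Q\right) = 5 \cdot 0 = 0$)
$q{\left(h,r \right)} = 6 - 10 r - 9 h$ ($q{\left(h,r \right)} = \left(- 10 r - 9 h\right) + 6 = 6 - 10 r - 9 h$)
$l{\left(0 \right)} C{\left(5 \right)} + q{\left(2,7 \right)} = \left(-6\right) 0 - 82 = 0 - 82 = -82$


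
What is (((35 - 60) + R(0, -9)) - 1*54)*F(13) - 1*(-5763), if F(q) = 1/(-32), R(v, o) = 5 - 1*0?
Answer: 92245/16 ≈ 5765.3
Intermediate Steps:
R(v, o) = 5 (R(v, o) = 5 + 0 = 5)
F(q) = -1/32
(((35 - 60) + R(0, -9)) - 1*54)*F(13) - 1*(-5763) = (((35 - 60) + 5) - 1*54)*(-1/32) - 1*(-5763) = ((-25 + 5) - 54)*(-1/32) + 5763 = (-20 - 54)*(-1/32) + 5763 = -74*(-1/32) + 5763 = 37/16 + 5763 = 92245/16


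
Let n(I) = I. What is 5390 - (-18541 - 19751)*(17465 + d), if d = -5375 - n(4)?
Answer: 462802502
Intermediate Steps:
d = -5379 (d = -5375 - 1*4 = -5375 - 4 = -5379)
5390 - (-18541 - 19751)*(17465 + d) = 5390 - (-18541 - 19751)*(17465 - 5379) = 5390 - (-38292)*12086 = 5390 - 1*(-462797112) = 5390 + 462797112 = 462802502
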